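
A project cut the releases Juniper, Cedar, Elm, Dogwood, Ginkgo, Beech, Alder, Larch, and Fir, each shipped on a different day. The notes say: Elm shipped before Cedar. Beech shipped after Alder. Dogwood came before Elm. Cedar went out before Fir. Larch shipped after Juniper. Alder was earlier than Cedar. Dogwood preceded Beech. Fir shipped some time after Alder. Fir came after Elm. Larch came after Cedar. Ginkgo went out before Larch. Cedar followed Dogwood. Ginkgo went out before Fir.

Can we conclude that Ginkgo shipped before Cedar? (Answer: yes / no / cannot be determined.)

cannot be determined

No chain of stated constraints runs from Ginkgo to Cedar, and none runs from Cedar to Ginkgo either.
So the relative order of Ginkgo and Cedar is not fixed by the given facts.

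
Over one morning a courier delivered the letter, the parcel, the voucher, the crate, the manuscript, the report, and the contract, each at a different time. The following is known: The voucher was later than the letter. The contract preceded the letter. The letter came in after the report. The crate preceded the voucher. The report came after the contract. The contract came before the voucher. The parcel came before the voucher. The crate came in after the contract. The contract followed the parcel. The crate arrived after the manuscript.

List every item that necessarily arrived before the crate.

Directly stated before the crate: the contract and the manuscript.
The parcel reaches the crate via the parcel → the contract → the crate.

the contract, the manuscript, the parcel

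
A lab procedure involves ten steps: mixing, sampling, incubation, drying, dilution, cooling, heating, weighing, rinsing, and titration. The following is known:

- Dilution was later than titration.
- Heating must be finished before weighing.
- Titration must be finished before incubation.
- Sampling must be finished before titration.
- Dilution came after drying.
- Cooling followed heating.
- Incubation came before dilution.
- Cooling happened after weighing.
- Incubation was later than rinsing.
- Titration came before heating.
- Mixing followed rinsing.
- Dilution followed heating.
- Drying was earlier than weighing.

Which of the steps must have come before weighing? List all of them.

drying, heating, sampling, titration

Directly stated before weighing: drying and heating.
Sampling reaches weighing via sampling → titration → heating → weighing.
Titration reaches weighing via titration → heating → weighing.
No chain forces rinsing (or any of the others) ahead of weighing.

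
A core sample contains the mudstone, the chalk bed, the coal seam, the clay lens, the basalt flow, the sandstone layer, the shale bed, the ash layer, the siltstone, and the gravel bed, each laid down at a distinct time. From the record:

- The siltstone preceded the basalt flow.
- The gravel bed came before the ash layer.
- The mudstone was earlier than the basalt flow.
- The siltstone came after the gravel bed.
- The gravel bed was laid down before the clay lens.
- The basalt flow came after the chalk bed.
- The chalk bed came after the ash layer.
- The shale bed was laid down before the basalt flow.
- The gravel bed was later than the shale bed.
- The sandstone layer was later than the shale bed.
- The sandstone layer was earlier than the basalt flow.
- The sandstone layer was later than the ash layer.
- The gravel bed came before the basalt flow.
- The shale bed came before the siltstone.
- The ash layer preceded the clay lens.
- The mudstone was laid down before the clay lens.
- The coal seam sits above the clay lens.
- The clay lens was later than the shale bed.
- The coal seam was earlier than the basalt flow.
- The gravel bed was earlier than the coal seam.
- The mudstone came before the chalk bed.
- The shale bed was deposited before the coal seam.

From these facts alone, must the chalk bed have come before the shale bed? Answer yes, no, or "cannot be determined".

no

Tracing the constraints gives the shale bed → the gravel bed → the ash layer → the chalk bed, so the shale bed must come before the chalk bed.
That means the chalk bed cannot be before the shale bed.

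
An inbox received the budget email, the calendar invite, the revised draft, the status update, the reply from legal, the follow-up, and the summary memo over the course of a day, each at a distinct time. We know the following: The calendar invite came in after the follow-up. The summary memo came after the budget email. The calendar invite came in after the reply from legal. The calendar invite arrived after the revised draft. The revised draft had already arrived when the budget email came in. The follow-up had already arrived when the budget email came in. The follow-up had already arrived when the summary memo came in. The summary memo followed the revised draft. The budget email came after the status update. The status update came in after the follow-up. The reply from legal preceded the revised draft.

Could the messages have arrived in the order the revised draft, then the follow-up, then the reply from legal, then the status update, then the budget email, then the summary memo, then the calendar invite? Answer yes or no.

The constraints require the reply from legal before the revised draft, but in the proposed sequence the revised draft appears ahead of the reply from legal. That one violation is enough.

no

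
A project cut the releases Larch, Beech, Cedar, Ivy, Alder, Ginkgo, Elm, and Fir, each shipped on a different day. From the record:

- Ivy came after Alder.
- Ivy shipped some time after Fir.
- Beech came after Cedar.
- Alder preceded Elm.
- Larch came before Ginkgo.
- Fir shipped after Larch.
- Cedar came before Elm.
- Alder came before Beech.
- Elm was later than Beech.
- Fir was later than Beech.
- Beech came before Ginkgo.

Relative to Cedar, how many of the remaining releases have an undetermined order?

Forced after Cedar: Beech, Elm, Fir, Ginkgo, and Ivy.
That leaves Alder and Larch with no forced order relative to Cedar — 2.

2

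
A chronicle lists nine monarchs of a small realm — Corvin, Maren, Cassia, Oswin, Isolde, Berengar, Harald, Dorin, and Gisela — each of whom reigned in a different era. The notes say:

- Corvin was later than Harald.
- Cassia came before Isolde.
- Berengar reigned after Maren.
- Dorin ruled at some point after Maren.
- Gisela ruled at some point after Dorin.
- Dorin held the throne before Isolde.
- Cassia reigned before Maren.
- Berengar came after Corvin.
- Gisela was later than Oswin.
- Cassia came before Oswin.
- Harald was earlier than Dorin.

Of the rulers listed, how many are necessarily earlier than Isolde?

4

Directly stated before Isolde: Cassia and Dorin.
Harald reaches Isolde via Harald → Dorin → Isolde.
Maren reaches Isolde via Maren → Dorin → Isolde.
No chain forces Corvin (or any of the others) ahead of Isolde.
That's Cassia, Dorin, Harald, and Maren — 4 in all.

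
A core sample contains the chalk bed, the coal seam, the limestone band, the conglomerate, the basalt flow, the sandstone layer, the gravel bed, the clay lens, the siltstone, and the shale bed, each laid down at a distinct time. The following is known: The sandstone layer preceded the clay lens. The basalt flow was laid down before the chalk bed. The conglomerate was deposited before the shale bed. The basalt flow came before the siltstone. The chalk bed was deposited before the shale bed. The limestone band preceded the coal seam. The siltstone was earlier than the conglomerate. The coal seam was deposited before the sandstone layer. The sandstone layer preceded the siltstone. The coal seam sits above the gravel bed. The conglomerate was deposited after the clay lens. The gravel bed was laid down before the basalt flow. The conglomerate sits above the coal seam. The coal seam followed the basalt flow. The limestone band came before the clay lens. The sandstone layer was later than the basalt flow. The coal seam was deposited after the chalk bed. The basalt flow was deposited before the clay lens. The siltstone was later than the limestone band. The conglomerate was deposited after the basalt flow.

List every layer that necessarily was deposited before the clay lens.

Directly stated before the clay lens: the basalt flow, the limestone band, and the sandstone layer.
The chalk bed reaches the clay lens via the chalk bed → the coal seam → the sandstone layer → the clay lens.
The coal seam reaches the clay lens via the coal seam → the sandstone layer → the clay lens.
The gravel bed reaches the clay lens via the gravel bed → the basalt flow → the clay lens.
No chain forces the siltstone (or any of the others) ahead of the clay lens.

the basalt flow, the chalk bed, the coal seam, the gravel bed, the limestone band, the sandstone layer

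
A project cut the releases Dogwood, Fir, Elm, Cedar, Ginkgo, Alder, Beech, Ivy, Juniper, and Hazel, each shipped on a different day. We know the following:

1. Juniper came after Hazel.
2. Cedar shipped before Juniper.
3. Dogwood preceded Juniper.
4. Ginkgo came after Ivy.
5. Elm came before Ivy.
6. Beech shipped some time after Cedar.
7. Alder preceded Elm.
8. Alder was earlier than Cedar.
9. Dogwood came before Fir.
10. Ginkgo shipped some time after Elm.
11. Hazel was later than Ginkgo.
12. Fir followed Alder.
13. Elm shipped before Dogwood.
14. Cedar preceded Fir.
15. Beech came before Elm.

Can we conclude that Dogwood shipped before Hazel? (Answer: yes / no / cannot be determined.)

cannot be determined

No chain of stated constraints runs from Dogwood to Hazel, and none runs from Hazel to Dogwood either.
So the relative order of Dogwood and Hazel is not fixed by the given facts.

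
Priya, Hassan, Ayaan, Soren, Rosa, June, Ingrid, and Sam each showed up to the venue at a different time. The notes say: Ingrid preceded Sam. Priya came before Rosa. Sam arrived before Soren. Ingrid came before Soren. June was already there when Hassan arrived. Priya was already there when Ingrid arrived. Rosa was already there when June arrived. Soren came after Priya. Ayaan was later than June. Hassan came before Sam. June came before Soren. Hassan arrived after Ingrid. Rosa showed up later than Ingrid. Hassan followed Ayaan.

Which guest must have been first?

Priya has a chain of constraints placing them before every other guest, so Priya must be first.

Priya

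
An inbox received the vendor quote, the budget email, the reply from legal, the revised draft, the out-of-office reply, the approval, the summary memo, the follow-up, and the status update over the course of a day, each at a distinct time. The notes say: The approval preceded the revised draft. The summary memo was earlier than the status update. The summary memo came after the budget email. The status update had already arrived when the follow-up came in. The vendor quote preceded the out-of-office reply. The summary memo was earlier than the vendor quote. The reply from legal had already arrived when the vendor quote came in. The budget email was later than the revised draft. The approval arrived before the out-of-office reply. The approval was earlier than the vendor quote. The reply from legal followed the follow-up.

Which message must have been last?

Every other message has a chain of constraints placing it before the out-of-office reply, so the out-of-office reply is last.

the out-of-office reply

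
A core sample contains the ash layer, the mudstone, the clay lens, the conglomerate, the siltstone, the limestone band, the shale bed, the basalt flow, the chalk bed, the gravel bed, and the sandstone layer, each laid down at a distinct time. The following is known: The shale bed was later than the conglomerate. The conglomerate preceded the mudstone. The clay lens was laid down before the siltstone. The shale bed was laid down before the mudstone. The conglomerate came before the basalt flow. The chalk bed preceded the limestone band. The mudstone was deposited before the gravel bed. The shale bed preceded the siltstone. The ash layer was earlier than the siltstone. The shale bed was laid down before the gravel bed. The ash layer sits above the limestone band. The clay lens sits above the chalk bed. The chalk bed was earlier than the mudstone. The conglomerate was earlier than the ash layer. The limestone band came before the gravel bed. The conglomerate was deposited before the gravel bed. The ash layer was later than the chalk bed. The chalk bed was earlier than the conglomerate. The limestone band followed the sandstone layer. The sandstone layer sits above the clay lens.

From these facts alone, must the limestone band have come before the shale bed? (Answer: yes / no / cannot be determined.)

No chain of stated constraints runs from the limestone band to the shale bed, and none runs from the shale bed to the limestone band either.
So the relative order of the limestone band and the shale bed is not fixed by the given facts.

cannot be determined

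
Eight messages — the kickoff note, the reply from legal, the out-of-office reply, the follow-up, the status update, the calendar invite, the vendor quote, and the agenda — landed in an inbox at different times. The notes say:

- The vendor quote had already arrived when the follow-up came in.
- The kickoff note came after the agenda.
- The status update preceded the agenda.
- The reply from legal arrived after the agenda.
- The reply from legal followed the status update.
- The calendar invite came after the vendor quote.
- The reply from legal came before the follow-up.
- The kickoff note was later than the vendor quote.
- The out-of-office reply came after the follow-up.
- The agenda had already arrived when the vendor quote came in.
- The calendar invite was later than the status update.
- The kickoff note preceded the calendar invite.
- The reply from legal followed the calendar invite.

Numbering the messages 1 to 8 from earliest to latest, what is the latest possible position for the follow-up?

The follow-up must come before the out-of-office reply — 1 message forced after it.
Everything else can be placed before the follow-up in some valid order, so the follow-up can sit as late as position 8 − 1 = 7.

7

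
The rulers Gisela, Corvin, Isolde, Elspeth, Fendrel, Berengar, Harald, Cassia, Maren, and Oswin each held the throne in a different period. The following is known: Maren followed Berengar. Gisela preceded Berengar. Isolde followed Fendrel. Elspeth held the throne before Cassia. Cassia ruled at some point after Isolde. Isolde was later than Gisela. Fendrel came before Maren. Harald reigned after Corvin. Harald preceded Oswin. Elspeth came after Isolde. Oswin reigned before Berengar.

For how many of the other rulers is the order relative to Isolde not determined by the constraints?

5

Forced before Isolde: Fendrel and Gisela; forced after Isolde: Cassia and Elspeth.
That leaves Berengar, Corvin, Harald, Maren, and Oswin with no forced order relative to Isolde — 5.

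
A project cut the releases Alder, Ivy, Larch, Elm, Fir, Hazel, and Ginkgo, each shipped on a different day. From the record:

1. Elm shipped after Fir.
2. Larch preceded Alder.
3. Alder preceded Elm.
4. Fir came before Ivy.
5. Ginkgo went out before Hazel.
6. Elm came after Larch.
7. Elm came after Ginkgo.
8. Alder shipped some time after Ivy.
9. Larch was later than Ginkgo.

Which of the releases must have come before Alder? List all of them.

Fir, Ginkgo, Ivy, Larch

Directly stated before Alder: Ivy and Larch.
Fir reaches Alder via Fir → Ivy → Alder.
Ginkgo reaches Alder via Ginkgo → Larch → Alder.
No chain forces Hazel (or any of the others) ahead of Alder.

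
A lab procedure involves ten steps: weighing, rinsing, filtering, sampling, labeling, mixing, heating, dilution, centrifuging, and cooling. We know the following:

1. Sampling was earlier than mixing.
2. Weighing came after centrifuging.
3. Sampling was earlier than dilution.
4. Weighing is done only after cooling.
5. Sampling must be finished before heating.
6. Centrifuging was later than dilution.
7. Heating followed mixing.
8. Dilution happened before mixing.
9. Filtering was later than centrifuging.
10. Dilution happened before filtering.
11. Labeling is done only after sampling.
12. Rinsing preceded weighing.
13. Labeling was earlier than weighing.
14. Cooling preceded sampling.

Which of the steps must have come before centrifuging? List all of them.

Directly stated before centrifuging: dilution.
Cooling reaches centrifuging via cooling → sampling → dilution → centrifuging.
Sampling reaches centrifuging via sampling → dilution → centrifuging.
No chain forces weighing (or any of the others) ahead of centrifuging.

cooling, dilution, sampling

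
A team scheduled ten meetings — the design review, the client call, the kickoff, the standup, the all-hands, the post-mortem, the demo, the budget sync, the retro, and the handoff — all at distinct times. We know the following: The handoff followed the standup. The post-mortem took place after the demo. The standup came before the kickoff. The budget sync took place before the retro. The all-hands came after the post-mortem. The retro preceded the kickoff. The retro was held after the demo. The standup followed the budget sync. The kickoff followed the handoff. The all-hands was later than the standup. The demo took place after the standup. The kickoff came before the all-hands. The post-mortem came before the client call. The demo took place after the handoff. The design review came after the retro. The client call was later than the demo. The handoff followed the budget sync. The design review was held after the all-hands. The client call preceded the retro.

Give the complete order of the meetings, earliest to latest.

The constraints fix every adjacent pair, so only one ordering works:
the budget sync → the standup → the handoff → the demo → the post-mortem → the client call → the retro → the kickoff → the all-hands → the design review.

the budget sync, the standup, the handoff, the demo, the post-mortem, the client call, the retro, the kickoff, the all-hands, the design review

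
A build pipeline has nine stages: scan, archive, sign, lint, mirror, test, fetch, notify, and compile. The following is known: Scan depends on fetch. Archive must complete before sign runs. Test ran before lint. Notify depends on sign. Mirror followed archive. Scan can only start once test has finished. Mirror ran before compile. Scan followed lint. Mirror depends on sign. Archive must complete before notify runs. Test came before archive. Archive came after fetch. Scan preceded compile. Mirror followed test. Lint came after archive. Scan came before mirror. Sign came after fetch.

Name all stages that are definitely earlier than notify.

archive, fetch, sign, test

Directly stated before notify: archive and sign.
Fetch reaches notify via fetch → sign → notify.
Test reaches notify via test → archive → notify.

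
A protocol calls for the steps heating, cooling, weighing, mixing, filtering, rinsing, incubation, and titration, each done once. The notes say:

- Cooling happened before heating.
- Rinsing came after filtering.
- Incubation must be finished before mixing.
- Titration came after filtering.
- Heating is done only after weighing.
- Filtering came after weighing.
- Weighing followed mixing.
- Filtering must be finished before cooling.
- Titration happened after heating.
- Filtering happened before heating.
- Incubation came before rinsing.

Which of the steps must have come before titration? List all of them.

cooling, filtering, heating, incubation, mixing, weighing

Directly stated before titration: filtering and heating.
Cooling reaches titration via cooling → heating → titration.
Incubation reaches titration via incubation → mixing → weighing → filtering → titration.
Mixing reaches titration via mixing → weighing → filtering → titration.
Likewise weighing reaches titration by chaining the stated constraints.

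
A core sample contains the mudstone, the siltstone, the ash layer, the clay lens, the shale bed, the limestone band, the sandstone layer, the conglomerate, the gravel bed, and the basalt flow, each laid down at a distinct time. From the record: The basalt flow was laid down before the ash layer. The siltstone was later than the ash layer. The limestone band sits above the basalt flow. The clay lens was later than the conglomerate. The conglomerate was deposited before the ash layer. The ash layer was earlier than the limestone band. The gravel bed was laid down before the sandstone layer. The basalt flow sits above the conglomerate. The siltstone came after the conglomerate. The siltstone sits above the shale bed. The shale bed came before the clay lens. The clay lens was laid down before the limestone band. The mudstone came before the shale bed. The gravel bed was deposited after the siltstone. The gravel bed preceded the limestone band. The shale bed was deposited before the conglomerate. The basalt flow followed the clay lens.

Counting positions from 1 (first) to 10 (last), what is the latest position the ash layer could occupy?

6

The ash layer must come before the gravel bed, the limestone band, the sandstone layer, and the siltstone — 4 layers forced after it.
Everything else can be placed before the ash layer in some valid order, so the ash layer can sit as late as position 10 − 4 = 6.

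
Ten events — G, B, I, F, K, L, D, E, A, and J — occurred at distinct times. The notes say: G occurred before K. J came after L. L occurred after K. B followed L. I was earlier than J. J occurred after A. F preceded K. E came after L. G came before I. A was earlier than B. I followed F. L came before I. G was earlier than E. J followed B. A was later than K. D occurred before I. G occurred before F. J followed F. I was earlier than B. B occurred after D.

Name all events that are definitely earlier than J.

Directly stated before J: A, B, F, I, and L.
D reaches J via D → B → J.
G reaches J via G → I → J.
K reaches J via K → A → J.

A, B, D, F, G, I, K, L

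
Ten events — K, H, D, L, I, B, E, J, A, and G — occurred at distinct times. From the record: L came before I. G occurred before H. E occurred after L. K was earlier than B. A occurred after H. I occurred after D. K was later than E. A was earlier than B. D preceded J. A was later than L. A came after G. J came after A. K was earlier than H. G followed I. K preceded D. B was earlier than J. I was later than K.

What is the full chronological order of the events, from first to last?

The constraints fix every adjacent pair, so only one ordering works:
L → E → K → D → I → G → H → A → B → J.

L, E, K, D, I, G, H, A, B, J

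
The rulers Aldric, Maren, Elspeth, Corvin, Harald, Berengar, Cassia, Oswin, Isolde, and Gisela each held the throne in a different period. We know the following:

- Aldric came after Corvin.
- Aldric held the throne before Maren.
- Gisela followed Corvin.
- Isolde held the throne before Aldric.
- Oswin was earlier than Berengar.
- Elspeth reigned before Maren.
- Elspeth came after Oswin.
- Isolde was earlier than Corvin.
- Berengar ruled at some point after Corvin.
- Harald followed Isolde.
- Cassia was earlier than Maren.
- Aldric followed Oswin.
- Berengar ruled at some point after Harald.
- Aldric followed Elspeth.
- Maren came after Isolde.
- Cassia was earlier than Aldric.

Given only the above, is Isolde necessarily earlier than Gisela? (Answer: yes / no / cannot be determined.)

yes

Chain the constraints: Isolde → Corvin → Gisela. Each link is directly stated, so Isolde comes before Gisela.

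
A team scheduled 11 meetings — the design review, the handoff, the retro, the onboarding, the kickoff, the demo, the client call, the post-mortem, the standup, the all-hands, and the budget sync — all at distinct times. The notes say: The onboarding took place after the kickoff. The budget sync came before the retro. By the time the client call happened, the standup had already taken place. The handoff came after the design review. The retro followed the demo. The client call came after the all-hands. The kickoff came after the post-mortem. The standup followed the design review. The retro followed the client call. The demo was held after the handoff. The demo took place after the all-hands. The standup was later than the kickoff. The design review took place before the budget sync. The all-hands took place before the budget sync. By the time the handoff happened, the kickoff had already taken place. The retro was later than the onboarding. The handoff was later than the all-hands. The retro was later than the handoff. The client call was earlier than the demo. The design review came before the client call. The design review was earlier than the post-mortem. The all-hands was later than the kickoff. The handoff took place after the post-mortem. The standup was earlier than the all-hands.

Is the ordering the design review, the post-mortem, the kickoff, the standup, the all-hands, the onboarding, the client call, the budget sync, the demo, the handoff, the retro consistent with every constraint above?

The constraints require the handoff before the demo, but in the proposed sequence the demo appears ahead of the handoff. That one violation is enough.

no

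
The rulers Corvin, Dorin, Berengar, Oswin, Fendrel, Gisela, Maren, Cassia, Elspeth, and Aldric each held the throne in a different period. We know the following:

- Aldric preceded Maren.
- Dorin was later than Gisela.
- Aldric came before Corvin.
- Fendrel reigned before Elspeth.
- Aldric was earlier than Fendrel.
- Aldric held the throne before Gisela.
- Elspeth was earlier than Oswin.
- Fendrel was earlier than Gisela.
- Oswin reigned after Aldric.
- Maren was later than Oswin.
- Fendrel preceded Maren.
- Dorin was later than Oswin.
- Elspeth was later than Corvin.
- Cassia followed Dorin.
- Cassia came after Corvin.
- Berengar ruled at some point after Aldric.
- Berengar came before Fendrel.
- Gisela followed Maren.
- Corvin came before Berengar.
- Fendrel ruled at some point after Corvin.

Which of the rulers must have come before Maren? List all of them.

Directly stated before Maren: Aldric, Fendrel, and Oswin.
Berengar reaches Maren via Berengar → Fendrel → Maren.
Corvin reaches Maren via Corvin → Fendrel → Maren.
Elspeth reaches Maren via Elspeth → Oswin → Maren.

Aldric, Berengar, Corvin, Elspeth, Fendrel, Oswin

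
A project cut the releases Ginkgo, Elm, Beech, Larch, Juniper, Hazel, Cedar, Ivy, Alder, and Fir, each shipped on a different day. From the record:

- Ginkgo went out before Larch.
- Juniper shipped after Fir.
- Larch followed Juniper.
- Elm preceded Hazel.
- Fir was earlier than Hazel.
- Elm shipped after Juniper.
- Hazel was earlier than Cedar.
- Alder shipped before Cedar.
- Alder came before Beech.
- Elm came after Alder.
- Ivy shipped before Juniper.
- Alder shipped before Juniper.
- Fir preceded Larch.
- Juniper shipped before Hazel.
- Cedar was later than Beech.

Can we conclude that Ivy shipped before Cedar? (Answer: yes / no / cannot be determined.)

Chain the constraints: Ivy → Juniper → Hazel → Cedar. Each link is directly stated, so Ivy comes before Cedar.

yes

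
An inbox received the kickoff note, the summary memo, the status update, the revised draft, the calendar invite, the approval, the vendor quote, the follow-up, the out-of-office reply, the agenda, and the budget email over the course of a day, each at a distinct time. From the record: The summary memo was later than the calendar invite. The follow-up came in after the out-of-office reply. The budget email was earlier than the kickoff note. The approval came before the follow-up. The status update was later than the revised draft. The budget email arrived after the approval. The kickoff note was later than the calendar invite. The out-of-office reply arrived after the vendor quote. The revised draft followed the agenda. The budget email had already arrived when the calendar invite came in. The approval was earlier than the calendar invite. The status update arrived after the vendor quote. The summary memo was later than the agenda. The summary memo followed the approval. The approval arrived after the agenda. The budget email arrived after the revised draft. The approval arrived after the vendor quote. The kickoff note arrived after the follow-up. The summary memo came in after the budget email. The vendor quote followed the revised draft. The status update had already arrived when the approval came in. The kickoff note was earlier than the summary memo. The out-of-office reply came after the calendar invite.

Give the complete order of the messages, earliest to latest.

The constraints fix every adjacent pair, so only one ordering works:
the agenda → the revised draft → the vendor quote → the status update → the approval → the budget email → the calendar invite → the out-of-office reply → the follow-up → the kickoff note → the summary memo.

the agenda, the revised draft, the vendor quote, the status update, the approval, the budget email, the calendar invite, the out-of-office reply, the follow-up, the kickoff note, the summary memo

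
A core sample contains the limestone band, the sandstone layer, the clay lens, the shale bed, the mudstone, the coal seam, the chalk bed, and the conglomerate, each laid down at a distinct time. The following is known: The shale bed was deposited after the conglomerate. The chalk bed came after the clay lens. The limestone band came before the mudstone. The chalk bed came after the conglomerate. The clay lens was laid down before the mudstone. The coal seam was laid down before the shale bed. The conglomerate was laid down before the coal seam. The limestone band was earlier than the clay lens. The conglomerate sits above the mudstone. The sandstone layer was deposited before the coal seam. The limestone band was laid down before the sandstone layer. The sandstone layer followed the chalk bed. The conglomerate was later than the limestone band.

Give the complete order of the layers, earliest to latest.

the limestone band, the clay lens, the mudstone, the conglomerate, the chalk bed, the sandstone layer, the coal seam, the shale bed

The constraints fix every adjacent pair, so only one ordering works:
the limestone band → the clay lens → the mudstone → the conglomerate → the chalk bed → the sandstone layer → the coal seam → the shale bed.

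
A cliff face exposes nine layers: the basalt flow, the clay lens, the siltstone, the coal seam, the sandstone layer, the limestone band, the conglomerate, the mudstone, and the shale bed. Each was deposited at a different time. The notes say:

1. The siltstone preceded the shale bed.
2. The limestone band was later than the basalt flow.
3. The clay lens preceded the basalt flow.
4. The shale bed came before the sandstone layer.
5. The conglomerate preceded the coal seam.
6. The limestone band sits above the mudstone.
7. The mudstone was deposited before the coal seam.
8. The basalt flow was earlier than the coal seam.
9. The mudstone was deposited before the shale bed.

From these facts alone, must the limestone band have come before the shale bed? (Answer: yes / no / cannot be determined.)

cannot be determined

No chain of stated constraints runs from the limestone band to the shale bed, and none runs from the shale bed to the limestone band either.
So the relative order of the limestone band and the shale bed is not fixed by the given facts.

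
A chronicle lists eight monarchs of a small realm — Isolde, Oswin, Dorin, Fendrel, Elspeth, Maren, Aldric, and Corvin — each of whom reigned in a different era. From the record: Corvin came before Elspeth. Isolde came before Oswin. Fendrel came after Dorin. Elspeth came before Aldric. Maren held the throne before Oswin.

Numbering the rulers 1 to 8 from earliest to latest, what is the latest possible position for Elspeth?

7

Elspeth must come before Aldric — 1 ruler forced after them.
Everything else can be placed before Elspeth in some valid order, so Elspeth can sit as late as position 8 − 1 = 7.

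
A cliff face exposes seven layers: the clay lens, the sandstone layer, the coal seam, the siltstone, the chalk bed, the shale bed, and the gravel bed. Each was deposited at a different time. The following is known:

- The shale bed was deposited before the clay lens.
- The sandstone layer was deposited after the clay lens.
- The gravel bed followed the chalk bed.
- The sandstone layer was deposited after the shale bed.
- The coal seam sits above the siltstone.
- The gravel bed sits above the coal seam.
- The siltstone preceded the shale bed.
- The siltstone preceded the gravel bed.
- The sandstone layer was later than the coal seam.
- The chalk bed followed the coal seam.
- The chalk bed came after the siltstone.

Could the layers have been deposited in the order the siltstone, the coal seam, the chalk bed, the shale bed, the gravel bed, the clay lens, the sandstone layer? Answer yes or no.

yes

Check each stated constraint against the proposed order — e.g. the siltstone is ahead of the gravel bed; the coal seam is ahead of the sandstone layer. Every pair is in the required order; nothing is violated.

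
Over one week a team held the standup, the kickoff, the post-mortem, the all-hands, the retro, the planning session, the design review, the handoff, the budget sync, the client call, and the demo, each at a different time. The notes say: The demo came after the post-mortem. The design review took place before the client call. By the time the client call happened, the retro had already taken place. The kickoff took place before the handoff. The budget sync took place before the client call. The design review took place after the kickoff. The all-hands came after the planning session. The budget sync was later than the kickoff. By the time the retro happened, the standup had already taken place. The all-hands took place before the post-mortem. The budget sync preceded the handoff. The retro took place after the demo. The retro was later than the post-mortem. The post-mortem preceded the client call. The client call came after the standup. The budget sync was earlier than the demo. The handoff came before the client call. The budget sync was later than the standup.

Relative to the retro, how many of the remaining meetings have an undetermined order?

Forced before the retro: the all-hands, the budget sync, the demo, the kickoff, the planning session, the post-mortem, and the standup; forced after the retro: the client call.
That leaves the design review and the handoff with no forced order relative to the retro — 2.

2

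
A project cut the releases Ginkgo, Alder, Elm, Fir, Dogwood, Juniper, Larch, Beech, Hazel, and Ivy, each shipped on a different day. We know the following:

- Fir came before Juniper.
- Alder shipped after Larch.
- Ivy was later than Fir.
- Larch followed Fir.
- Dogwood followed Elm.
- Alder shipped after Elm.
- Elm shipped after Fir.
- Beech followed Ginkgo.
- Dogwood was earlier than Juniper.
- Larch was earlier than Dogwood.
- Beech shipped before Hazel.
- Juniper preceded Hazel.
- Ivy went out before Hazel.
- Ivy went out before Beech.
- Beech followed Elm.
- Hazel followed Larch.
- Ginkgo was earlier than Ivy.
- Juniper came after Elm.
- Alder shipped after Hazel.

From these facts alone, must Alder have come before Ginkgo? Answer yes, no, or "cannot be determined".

no

Tracing the constraints gives Ginkgo → Beech → Hazel → Alder, so Ginkgo must come before Alder.
That means Alder cannot be before Ginkgo.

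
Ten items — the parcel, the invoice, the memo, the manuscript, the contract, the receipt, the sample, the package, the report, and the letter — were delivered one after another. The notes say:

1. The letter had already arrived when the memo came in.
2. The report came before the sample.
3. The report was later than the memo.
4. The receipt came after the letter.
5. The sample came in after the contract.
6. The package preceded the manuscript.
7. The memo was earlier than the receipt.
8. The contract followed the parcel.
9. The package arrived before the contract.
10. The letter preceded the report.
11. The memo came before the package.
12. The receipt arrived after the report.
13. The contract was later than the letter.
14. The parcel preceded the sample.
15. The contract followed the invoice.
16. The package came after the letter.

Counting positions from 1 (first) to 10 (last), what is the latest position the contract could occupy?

The contract must come before the sample — 1 item forced after it.
Everything else can be placed before the contract in some valid order, so the contract can sit as late as position 10 − 1 = 9.

9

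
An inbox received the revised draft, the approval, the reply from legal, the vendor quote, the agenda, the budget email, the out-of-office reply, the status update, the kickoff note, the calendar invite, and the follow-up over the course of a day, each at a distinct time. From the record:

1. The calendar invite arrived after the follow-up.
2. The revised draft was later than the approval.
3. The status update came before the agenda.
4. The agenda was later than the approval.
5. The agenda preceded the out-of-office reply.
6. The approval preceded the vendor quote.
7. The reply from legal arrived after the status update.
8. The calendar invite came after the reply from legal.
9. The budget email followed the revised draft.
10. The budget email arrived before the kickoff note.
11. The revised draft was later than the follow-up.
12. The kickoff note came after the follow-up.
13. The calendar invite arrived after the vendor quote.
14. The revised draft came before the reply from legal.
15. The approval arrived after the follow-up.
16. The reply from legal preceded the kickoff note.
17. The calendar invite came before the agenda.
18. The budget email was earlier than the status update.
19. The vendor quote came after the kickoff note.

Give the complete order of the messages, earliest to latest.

the follow-up, the approval, the revised draft, the budget email, the status update, the reply from legal, the kickoff note, the vendor quote, the calendar invite, the agenda, the out-of-office reply

The constraints fix every adjacent pair, so only one ordering works:
the follow-up → the approval → the revised draft → the budget email → the status update → the reply from legal → the kickoff note → the vendor quote → the calendar invite → the agenda → the out-of-office reply.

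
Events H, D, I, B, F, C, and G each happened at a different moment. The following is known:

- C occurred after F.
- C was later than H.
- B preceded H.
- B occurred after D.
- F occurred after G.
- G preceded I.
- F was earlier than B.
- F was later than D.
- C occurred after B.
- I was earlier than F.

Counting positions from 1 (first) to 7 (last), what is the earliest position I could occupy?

G must come before I — 1 forced predecessor.
Nothing else is forced ahead of I, so its earliest slot is position 1 + 1 = 2.

2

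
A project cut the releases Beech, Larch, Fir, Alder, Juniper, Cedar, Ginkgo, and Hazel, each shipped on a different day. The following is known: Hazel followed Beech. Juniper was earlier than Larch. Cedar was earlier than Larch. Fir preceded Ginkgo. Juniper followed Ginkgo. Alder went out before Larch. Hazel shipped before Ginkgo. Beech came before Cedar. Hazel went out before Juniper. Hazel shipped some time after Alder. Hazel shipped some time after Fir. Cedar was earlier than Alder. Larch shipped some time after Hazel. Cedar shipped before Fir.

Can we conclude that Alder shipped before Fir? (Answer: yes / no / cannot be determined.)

No chain of stated constraints runs from Alder to Fir, and none runs from Fir to Alder either.
So the relative order of Alder and Fir is not fixed by the given facts.

cannot be determined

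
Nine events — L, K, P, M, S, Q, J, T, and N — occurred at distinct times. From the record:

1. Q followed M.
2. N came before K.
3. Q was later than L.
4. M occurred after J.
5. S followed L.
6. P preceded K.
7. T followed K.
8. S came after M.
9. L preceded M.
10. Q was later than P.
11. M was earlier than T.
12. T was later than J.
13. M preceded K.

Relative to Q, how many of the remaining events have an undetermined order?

Forced before Q: J, L, M, and P.
That leaves K, N, S, and T with no forced order relative to Q — 4.

4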